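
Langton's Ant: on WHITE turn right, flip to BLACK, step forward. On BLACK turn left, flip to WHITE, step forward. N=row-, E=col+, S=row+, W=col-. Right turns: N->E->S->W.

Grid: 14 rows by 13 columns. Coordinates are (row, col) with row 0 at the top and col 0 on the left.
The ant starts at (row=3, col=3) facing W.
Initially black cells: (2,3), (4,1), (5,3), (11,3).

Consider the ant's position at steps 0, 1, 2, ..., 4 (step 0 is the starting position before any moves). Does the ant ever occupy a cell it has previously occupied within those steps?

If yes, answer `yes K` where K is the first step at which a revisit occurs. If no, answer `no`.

Answer: no

Derivation:
Step 1: on WHITE (3,3): turn R to N, flip to black, move to (2,3). |black|=5 — new cell
Step 2: on BLACK (2,3): turn L to W, flip to white, move to (2,2). |black|=4 — new cell
Step 3: on WHITE (2,2): turn R to N, flip to black, move to (1,2). |black|=5 — new cell
Step 4: on WHITE (1,2): turn R to E, flip to black, move to (1,3). |black|=6 — new cell
No revisit within 4 steps.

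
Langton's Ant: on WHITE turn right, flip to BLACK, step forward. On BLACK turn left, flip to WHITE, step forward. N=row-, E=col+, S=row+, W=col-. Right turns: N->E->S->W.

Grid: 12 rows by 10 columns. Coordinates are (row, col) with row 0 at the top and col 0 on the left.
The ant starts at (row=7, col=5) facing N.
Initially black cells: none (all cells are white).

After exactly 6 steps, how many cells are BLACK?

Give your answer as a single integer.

Step 1: on WHITE (7,5): turn R to E, flip to black, move to (7,6). |black|=1
Step 2: on WHITE (7,6): turn R to S, flip to black, move to (8,6). |black|=2
Step 3: on WHITE (8,6): turn R to W, flip to black, move to (8,5). |black|=3
Step 4: on WHITE (8,5): turn R to N, flip to black, move to (7,5). |black|=4
Step 5: on BLACK (7,5): turn L to W, flip to white, move to (7,4). |black|=3
Step 6: on WHITE (7,4): turn R to N, flip to black, move to (6,4). |black|=4

Answer: 4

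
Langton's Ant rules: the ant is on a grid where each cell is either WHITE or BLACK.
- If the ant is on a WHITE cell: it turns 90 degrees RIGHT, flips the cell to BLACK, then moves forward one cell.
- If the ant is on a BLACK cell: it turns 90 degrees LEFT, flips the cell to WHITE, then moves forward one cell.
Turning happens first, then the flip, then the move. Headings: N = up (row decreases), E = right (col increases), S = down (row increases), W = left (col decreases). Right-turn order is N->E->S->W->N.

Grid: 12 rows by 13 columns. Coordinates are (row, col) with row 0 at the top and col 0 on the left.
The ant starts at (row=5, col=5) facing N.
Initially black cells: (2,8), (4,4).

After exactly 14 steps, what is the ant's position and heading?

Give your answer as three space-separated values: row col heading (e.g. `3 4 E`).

Answer: 4 2 N

Derivation:
Step 1: on WHITE (5,5): turn R to E, flip to black, move to (5,6). |black|=3
Step 2: on WHITE (5,6): turn R to S, flip to black, move to (6,6). |black|=4
Step 3: on WHITE (6,6): turn R to W, flip to black, move to (6,5). |black|=5
Step 4: on WHITE (6,5): turn R to N, flip to black, move to (5,5). |black|=6
Step 5: on BLACK (5,5): turn L to W, flip to white, move to (5,4). |black|=5
Step 6: on WHITE (5,4): turn R to N, flip to black, move to (4,4). |black|=6
Step 7: on BLACK (4,4): turn L to W, flip to white, move to (4,3). |black|=5
Step 8: on WHITE (4,3): turn R to N, flip to black, move to (3,3). |black|=6
Step 9: on WHITE (3,3): turn R to E, flip to black, move to (3,4). |black|=7
Step 10: on WHITE (3,4): turn R to S, flip to black, move to (4,4). |black|=8
Step 11: on WHITE (4,4): turn R to W, flip to black, move to (4,3). |black|=9
Step 12: on BLACK (4,3): turn L to S, flip to white, move to (5,3). |black|=8
Step 13: on WHITE (5,3): turn R to W, flip to black, move to (5,2). |black|=9
Step 14: on WHITE (5,2): turn R to N, flip to black, move to (4,2). |black|=10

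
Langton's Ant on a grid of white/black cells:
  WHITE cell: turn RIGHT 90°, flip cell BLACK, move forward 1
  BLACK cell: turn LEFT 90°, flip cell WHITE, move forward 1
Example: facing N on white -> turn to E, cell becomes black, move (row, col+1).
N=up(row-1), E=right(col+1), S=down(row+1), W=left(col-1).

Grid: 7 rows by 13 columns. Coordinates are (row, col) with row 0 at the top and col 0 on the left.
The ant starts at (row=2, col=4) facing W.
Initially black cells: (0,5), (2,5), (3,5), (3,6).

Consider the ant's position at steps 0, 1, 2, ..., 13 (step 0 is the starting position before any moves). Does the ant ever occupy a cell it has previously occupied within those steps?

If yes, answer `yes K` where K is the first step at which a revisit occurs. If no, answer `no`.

Step 1: on WHITE (2,4): turn R to N, flip to black, move to (1,4). |black|=5 — new cell
Step 2: on WHITE (1,4): turn R to E, flip to black, move to (1,5). |black|=6 — new cell
Step 3: on WHITE (1,5): turn R to S, flip to black, move to (2,5). |black|=7 — new cell
Step 4: on BLACK (2,5): turn L to E, flip to white, move to (2,6). |black|=6 — new cell
Step 5: on WHITE (2,6): turn R to S, flip to black, move to (3,6). |black|=7 — new cell
Step 6: on BLACK (3,6): turn L to E, flip to white, move to (3,7). |black|=6 — new cell
Step 7: on WHITE (3,7): turn R to S, flip to black, move to (4,7). |black|=7 — new cell
Step 8: on WHITE (4,7): turn R to W, flip to black, move to (4,6). |black|=8 — new cell
Step 9: on WHITE (4,6): turn R to N, flip to black, move to (3,6). |black|=9 — REVISIT

Answer: yes 9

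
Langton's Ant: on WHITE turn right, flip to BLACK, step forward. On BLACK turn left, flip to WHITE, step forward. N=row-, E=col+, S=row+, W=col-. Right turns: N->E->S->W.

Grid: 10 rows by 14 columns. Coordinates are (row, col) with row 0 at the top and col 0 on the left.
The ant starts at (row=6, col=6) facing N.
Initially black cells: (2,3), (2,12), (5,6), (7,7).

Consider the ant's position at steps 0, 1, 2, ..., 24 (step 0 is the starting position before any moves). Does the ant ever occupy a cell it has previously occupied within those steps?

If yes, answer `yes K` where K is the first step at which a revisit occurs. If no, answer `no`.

Answer: yes 6

Derivation:
Step 1: on WHITE (6,6): turn R to E, flip to black, move to (6,7). |black|=5 — new cell
Step 2: on WHITE (6,7): turn R to S, flip to black, move to (7,7). |black|=6 — new cell
Step 3: on BLACK (7,7): turn L to E, flip to white, move to (7,8). |black|=5 — new cell
Step 4: on WHITE (7,8): turn R to S, flip to black, move to (8,8). |black|=6 — new cell
Step 5: on WHITE (8,8): turn R to W, flip to black, move to (8,7). |black|=7 — new cell
Step 6: on WHITE (8,7): turn R to N, flip to black, move to (7,7). |black|=8 — REVISIT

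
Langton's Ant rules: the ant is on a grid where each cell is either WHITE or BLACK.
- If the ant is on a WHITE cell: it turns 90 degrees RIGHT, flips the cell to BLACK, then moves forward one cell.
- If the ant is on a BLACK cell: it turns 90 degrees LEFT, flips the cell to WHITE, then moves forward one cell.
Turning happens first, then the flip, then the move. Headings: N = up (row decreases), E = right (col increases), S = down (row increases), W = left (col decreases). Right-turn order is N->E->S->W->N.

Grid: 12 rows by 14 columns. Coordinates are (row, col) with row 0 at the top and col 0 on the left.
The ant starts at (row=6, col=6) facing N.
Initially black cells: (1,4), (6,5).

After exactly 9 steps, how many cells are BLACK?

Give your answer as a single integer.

Answer: 7

Derivation:
Step 1: on WHITE (6,6): turn R to E, flip to black, move to (6,7). |black|=3
Step 2: on WHITE (6,7): turn R to S, flip to black, move to (7,7). |black|=4
Step 3: on WHITE (7,7): turn R to W, flip to black, move to (7,6). |black|=5
Step 4: on WHITE (7,6): turn R to N, flip to black, move to (6,6). |black|=6
Step 5: on BLACK (6,6): turn L to W, flip to white, move to (6,5). |black|=5
Step 6: on BLACK (6,5): turn L to S, flip to white, move to (7,5). |black|=4
Step 7: on WHITE (7,5): turn R to W, flip to black, move to (7,4). |black|=5
Step 8: on WHITE (7,4): turn R to N, flip to black, move to (6,4). |black|=6
Step 9: on WHITE (6,4): turn R to E, flip to black, move to (6,5). |black|=7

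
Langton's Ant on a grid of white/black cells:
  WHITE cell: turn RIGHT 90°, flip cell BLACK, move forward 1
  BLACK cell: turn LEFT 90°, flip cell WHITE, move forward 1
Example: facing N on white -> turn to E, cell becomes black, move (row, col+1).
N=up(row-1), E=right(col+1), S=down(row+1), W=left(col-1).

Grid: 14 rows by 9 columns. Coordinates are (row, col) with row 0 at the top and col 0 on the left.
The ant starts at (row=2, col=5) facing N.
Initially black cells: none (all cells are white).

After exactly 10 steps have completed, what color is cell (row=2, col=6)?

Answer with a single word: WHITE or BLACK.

Answer: BLACK

Derivation:
Step 1: on WHITE (2,5): turn R to E, flip to black, move to (2,6). |black|=1
Step 2: on WHITE (2,6): turn R to S, flip to black, move to (3,6). |black|=2
Step 3: on WHITE (3,6): turn R to W, flip to black, move to (3,5). |black|=3
Step 4: on WHITE (3,5): turn R to N, flip to black, move to (2,5). |black|=4
Step 5: on BLACK (2,5): turn L to W, flip to white, move to (2,4). |black|=3
Step 6: on WHITE (2,4): turn R to N, flip to black, move to (1,4). |black|=4
Step 7: on WHITE (1,4): turn R to E, flip to black, move to (1,5). |black|=5
Step 8: on WHITE (1,5): turn R to S, flip to black, move to (2,5). |black|=6
Step 9: on WHITE (2,5): turn R to W, flip to black, move to (2,4). |black|=7
Step 10: on BLACK (2,4): turn L to S, flip to white, move to (3,4). |black|=6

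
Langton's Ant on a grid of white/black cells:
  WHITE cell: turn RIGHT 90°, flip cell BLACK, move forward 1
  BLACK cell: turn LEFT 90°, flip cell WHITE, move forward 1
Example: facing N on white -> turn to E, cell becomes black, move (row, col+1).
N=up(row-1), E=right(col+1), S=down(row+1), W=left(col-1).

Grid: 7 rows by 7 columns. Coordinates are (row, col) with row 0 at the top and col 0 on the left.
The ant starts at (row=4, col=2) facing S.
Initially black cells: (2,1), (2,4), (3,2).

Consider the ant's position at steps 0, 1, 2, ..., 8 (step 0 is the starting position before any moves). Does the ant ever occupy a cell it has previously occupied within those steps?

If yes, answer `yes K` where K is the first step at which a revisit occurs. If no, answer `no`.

Answer: yes 7

Derivation:
Step 1: on WHITE (4,2): turn R to W, flip to black, move to (4,1). |black|=4 — new cell
Step 2: on WHITE (4,1): turn R to N, flip to black, move to (3,1). |black|=5 — new cell
Step 3: on WHITE (3,1): turn R to E, flip to black, move to (3,2). |black|=6 — new cell
Step 4: on BLACK (3,2): turn L to N, flip to white, move to (2,2). |black|=5 — new cell
Step 5: on WHITE (2,2): turn R to E, flip to black, move to (2,3). |black|=6 — new cell
Step 6: on WHITE (2,3): turn R to S, flip to black, move to (3,3). |black|=7 — new cell
Step 7: on WHITE (3,3): turn R to W, flip to black, move to (3,2). |black|=8 — REVISIT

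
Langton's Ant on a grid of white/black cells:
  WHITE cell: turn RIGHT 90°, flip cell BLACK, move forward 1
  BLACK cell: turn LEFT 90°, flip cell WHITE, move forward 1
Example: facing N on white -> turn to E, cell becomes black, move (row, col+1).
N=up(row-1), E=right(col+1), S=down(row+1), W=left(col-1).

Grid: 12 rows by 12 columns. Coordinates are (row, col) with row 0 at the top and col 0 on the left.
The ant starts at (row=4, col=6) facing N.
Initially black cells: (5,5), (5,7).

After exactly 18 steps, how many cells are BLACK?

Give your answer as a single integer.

Step 1: on WHITE (4,6): turn R to E, flip to black, move to (4,7). |black|=3
Step 2: on WHITE (4,7): turn R to S, flip to black, move to (5,7). |black|=4
Step 3: on BLACK (5,7): turn L to E, flip to white, move to (5,8). |black|=3
Step 4: on WHITE (5,8): turn R to S, flip to black, move to (6,8). |black|=4
Step 5: on WHITE (6,8): turn R to W, flip to black, move to (6,7). |black|=5
Step 6: on WHITE (6,7): turn R to N, flip to black, move to (5,7). |black|=6
Step 7: on WHITE (5,7): turn R to E, flip to black, move to (5,8). |black|=7
Step 8: on BLACK (5,8): turn L to N, flip to white, move to (4,8). |black|=6
Step 9: on WHITE (4,8): turn R to E, flip to black, move to (4,9). |black|=7
Step 10: on WHITE (4,9): turn R to S, flip to black, move to (5,9). |black|=8
Step 11: on WHITE (5,9): turn R to W, flip to black, move to (5,8). |black|=9
Step 12: on WHITE (5,8): turn R to N, flip to black, move to (4,8). |black|=10
Step 13: on BLACK (4,8): turn L to W, flip to white, move to (4,7). |black|=9
Step 14: on BLACK (4,7): turn L to S, flip to white, move to (5,7). |black|=8
Step 15: on BLACK (5,7): turn L to E, flip to white, move to (5,8). |black|=7
Step 16: on BLACK (5,8): turn L to N, flip to white, move to (4,8). |black|=6
Step 17: on WHITE (4,8): turn R to E, flip to black, move to (4,9). |black|=7
Step 18: on BLACK (4,9): turn L to N, flip to white, move to (3,9). |black|=6

Answer: 6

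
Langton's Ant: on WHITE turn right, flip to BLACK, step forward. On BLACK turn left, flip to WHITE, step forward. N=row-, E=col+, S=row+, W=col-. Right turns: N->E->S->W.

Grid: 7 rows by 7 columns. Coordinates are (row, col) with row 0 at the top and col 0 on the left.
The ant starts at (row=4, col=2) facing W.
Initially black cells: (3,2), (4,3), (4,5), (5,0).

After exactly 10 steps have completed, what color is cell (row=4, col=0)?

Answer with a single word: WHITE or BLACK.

Step 1: on WHITE (4,2): turn R to N, flip to black, move to (3,2). |black|=5
Step 2: on BLACK (3,2): turn L to W, flip to white, move to (3,1). |black|=4
Step 3: on WHITE (3,1): turn R to N, flip to black, move to (2,1). |black|=5
Step 4: on WHITE (2,1): turn R to E, flip to black, move to (2,2). |black|=6
Step 5: on WHITE (2,2): turn R to S, flip to black, move to (3,2). |black|=7
Step 6: on WHITE (3,2): turn R to W, flip to black, move to (3,1). |black|=8
Step 7: on BLACK (3,1): turn L to S, flip to white, move to (4,1). |black|=7
Step 8: on WHITE (4,1): turn R to W, flip to black, move to (4,0). |black|=8
Step 9: on WHITE (4,0): turn R to N, flip to black, move to (3,0). |black|=9
Step 10: on WHITE (3,0): turn R to E, flip to black, move to (3,1). |black|=10

Answer: BLACK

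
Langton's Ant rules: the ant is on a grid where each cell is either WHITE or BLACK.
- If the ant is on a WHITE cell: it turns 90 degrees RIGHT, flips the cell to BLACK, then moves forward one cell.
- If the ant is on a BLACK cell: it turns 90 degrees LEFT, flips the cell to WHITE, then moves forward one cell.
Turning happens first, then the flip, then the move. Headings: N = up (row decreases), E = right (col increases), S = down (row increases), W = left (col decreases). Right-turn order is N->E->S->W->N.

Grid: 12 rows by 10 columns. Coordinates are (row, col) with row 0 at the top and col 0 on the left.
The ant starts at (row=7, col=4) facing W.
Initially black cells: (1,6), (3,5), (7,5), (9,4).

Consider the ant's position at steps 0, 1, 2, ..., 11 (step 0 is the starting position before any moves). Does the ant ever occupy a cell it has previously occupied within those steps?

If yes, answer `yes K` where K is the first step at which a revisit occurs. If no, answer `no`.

Answer: yes 7

Derivation:
Step 1: on WHITE (7,4): turn R to N, flip to black, move to (6,4). |black|=5 — new cell
Step 2: on WHITE (6,4): turn R to E, flip to black, move to (6,5). |black|=6 — new cell
Step 3: on WHITE (6,5): turn R to S, flip to black, move to (7,5). |black|=7 — new cell
Step 4: on BLACK (7,5): turn L to E, flip to white, move to (7,6). |black|=6 — new cell
Step 5: on WHITE (7,6): turn R to S, flip to black, move to (8,6). |black|=7 — new cell
Step 6: on WHITE (8,6): turn R to W, flip to black, move to (8,5). |black|=8 — new cell
Step 7: on WHITE (8,5): turn R to N, flip to black, move to (7,5). |black|=9 — REVISIT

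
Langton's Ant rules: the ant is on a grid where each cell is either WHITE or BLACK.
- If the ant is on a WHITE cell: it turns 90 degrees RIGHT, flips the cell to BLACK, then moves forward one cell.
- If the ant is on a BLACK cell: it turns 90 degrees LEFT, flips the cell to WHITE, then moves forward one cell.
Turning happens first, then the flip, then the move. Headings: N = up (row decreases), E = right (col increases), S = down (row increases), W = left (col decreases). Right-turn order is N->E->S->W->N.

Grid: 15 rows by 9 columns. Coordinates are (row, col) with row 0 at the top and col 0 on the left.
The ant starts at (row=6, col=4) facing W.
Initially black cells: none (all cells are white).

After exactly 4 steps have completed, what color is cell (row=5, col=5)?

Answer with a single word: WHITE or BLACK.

Step 1: on WHITE (6,4): turn R to N, flip to black, move to (5,4). |black|=1
Step 2: on WHITE (5,4): turn R to E, flip to black, move to (5,5). |black|=2
Step 3: on WHITE (5,5): turn R to S, flip to black, move to (6,5). |black|=3
Step 4: on WHITE (6,5): turn R to W, flip to black, move to (6,4). |black|=4

Answer: BLACK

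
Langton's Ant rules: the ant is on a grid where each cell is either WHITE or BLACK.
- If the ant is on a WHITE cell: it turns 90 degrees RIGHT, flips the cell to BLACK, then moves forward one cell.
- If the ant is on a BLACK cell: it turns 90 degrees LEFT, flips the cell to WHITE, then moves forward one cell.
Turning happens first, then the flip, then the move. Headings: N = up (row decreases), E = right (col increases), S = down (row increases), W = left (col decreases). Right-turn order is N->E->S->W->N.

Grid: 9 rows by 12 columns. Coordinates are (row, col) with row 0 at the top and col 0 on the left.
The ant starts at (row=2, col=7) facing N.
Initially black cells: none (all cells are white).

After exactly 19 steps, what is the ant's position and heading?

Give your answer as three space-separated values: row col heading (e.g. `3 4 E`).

Answer: 3 5 W

Derivation:
Step 1: on WHITE (2,7): turn R to E, flip to black, move to (2,8). |black|=1
Step 2: on WHITE (2,8): turn R to S, flip to black, move to (3,8). |black|=2
Step 3: on WHITE (3,8): turn R to W, flip to black, move to (3,7). |black|=3
Step 4: on WHITE (3,7): turn R to N, flip to black, move to (2,7). |black|=4
Step 5: on BLACK (2,7): turn L to W, flip to white, move to (2,6). |black|=3
Step 6: on WHITE (2,6): turn R to N, flip to black, move to (1,6). |black|=4
Step 7: on WHITE (1,6): turn R to E, flip to black, move to (1,7). |black|=5
Step 8: on WHITE (1,7): turn R to S, flip to black, move to (2,7). |black|=6
Step 9: on WHITE (2,7): turn R to W, flip to black, move to (2,6). |black|=7
Step 10: on BLACK (2,6): turn L to S, flip to white, move to (3,6). |black|=6
Step 11: on WHITE (3,6): turn R to W, flip to black, move to (3,5). |black|=7
Step 12: on WHITE (3,5): turn R to N, flip to black, move to (2,5). |black|=8
Step 13: on WHITE (2,5): turn R to E, flip to black, move to (2,6). |black|=9
Step 14: on WHITE (2,6): turn R to S, flip to black, move to (3,6). |black|=10
Step 15: on BLACK (3,6): turn L to E, flip to white, move to (3,7). |black|=9
Step 16: on BLACK (3,7): turn L to N, flip to white, move to (2,7). |black|=8
Step 17: on BLACK (2,7): turn L to W, flip to white, move to (2,6). |black|=7
Step 18: on BLACK (2,6): turn L to S, flip to white, move to (3,6). |black|=6
Step 19: on WHITE (3,6): turn R to W, flip to black, move to (3,5). |black|=7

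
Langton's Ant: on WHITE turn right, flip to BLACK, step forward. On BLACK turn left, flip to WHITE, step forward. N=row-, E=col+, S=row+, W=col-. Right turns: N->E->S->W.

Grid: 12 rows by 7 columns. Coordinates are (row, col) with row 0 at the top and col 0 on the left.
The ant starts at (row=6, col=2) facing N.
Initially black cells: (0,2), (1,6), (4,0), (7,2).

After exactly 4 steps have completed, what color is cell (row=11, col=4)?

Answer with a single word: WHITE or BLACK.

Answer: WHITE

Derivation:
Step 1: on WHITE (6,2): turn R to E, flip to black, move to (6,3). |black|=5
Step 2: on WHITE (6,3): turn R to S, flip to black, move to (7,3). |black|=6
Step 3: on WHITE (7,3): turn R to W, flip to black, move to (7,2). |black|=7
Step 4: on BLACK (7,2): turn L to S, flip to white, move to (8,2). |black|=6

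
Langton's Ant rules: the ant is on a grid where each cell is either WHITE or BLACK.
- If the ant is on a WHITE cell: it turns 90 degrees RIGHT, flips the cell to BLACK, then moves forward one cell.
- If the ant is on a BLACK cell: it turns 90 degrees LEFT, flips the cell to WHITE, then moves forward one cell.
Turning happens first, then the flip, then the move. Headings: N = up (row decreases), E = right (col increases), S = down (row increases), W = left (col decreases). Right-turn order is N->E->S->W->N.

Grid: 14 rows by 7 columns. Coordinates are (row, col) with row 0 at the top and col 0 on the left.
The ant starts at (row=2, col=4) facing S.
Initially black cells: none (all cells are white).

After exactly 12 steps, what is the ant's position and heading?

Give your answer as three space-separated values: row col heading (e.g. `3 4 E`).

Answer: 2 6 S

Derivation:
Step 1: on WHITE (2,4): turn R to W, flip to black, move to (2,3). |black|=1
Step 2: on WHITE (2,3): turn R to N, flip to black, move to (1,3). |black|=2
Step 3: on WHITE (1,3): turn R to E, flip to black, move to (1,4). |black|=3
Step 4: on WHITE (1,4): turn R to S, flip to black, move to (2,4). |black|=4
Step 5: on BLACK (2,4): turn L to E, flip to white, move to (2,5). |black|=3
Step 6: on WHITE (2,5): turn R to S, flip to black, move to (3,5). |black|=4
Step 7: on WHITE (3,5): turn R to W, flip to black, move to (3,4). |black|=5
Step 8: on WHITE (3,4): turn R to N, flip to black, move to (2,4). |black|=6
Step 9: on WHITE (2,4): turn R to E, flip to black, move to (2,5). |black|=7
Step 10: on BLACK (2,5): turn L to N, flip to white, move to (1,5). |black|=6
Step 11: on WHITE (1,5): turn R to E, flip to black, move to (1,6). |black|=7
Step 12: on WHITE (1,6): turn R to S, flip to black, move to (2,6). |black|=8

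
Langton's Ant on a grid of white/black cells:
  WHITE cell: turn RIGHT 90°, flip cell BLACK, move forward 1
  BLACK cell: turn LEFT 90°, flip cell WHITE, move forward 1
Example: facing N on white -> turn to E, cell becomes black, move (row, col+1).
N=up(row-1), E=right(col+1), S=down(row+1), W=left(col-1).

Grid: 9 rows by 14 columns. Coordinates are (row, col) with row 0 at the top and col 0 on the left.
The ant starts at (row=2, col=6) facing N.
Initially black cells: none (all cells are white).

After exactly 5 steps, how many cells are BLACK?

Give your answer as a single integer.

Step 1: on WHITE (2,6): turn R to E, flip to black, move to (2,7). |black|=1
Step 2: on WHITE (2,7): turn R to S, flip to black, move to (3,7). |black|=2
Step 3: on WHITE (3,7): turn R to W, flip to black, move to (3,6). |black|=3
Step 4: on WHITE (3,6): turn R to N, flip to black, move to (2,6). |black|=4
Step 5: on BLACK (2,6): turn L to W, flip to white, move to (2,5). |black|=3

Answer: 3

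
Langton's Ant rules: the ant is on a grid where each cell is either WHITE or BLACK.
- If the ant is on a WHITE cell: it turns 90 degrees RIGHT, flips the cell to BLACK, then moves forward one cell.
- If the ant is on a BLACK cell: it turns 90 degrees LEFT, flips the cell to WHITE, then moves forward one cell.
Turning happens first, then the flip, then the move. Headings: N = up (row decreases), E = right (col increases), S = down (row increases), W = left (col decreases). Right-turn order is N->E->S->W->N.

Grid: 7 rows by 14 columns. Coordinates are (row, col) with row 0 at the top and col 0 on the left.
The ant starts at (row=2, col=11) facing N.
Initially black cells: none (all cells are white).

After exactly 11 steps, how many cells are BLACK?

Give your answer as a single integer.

Answer: 7

Derivation:
Step 1: on WHITE (2,11): turn R to E, flip to black, move to (2,12). |black|=1
Step 2: on WHITE (2,12): turn R to S, flip to black, move to (3,12). |black|=2
Step 3: on WHITE (3,12): turn R to W, flip to black, move to (3,11). |black|=3
Step 4: on WHITE (3,11): turn R to N, flip to black, move to (2,11). |black|=4
Step 5: on BLACK (2,11): turn L to W, flip to white, move to (2,10). |black|=3
Step 6: on WHITE (2,10): turn R to N, flip to black, move to (1,10). |black|=4
Step 7: on WHITE (1,10): turn R to E, flip to black, move to (1,11). |black|=5
Step 8: on WHITE (1,11): turn R to S, flip to black, move to (2,11). |black|=6
Step 9: on WHITE (2,11): turn R to W, flip to black, move to (2,10). |black|=7
Step 10: on BLACK (2,10): turn L to S, flip to white, move to (3,10). |black|=6
Step 11: on WHITE (3,10): turn R to W, flip to black, move to (3,9). |black|=7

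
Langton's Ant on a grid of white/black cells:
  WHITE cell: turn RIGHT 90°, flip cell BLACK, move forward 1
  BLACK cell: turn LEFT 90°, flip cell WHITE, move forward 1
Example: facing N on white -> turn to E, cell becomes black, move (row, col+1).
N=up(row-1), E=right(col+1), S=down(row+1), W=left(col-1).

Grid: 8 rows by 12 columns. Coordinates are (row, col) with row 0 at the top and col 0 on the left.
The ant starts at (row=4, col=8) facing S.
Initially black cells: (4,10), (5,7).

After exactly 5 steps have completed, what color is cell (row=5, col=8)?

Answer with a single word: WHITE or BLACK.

Step 1: on WHITE (4,8): turn R to W, flip to black, move to (4,7). |black|=3
Step 2: on WHITE (4,7): turn R to N, flip to black, move to (3,7). |black|=4
Step 3: on WHITE (3,7): turn R to E, flip to black, move to (3,8). |black|=5
Step 4: on WHITE (3,8): turn R to S, flip to black, move to (4,8). |black|=6
Step 5: on BLACK (4,8): turn L to E, flip to white, move to (4,9). |black|=5

Answer: WHITE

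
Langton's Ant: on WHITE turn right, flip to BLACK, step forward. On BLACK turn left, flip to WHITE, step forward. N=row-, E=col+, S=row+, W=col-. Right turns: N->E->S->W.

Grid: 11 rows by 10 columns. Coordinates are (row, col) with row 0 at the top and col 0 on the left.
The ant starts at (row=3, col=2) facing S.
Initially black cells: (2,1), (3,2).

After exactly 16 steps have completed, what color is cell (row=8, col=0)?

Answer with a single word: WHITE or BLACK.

Answer: WHITE

Derivation:
Step 1: on BLACK (3,2): turn L to E, flip to white, move to (3,3). |black|=1
Step 2: on WHITE (3,3): turn R to S, flip to black, move to (4,3). |black|=2
Step 3: on WHITE (4,3): turn R to W, flip to black, move to (4,2). |black|=3
Step 4: on WHITE (4,2): turn R to N, flip to black, move to (3,2). |black|=4
Step 5: on WHITE (3,2): turn R to E, flip to black, move to (3,3). |black|=5
Step 6: on BLACK (3,3): turn L to N, flip to white, move to (2,3). |black|=4
Step 7: on WHITE (2,3): turn R to E, flip to black, move to (2,4). |black|=5
Step 8: on WHITE (2,4): turn R to S, flip to black, move to (3,4). |black|=6
Step 9: on WHITE (3,4): turn R to W, flip to black, move to (3,3). |black|=7
Step 10: on WHITE (3,3): turn R to N, flip to black, move to (2,3). |black|=8
Step 11: on BLACK (2,3): turn L to W, flip to white, move to (2,2). |black|=7
Step 12: on WHITE (2,2): turn R to N, flip to black, move to (1,2). |black|=8
Step 13: on WHITE (1,2): turn R to E, flip to black, move to (1,3). |black|=9
Step 14: on WHITE (1,3): turn R to S, flip to black, move to (2,3). |black|=10
Step 15: on WHITE (2,3): turn R to W, flip to black, move to (2,2). |black|=11
Step 16: on BLACK (2,2): turn L to S, flip to white, move to (3,2). |black|=10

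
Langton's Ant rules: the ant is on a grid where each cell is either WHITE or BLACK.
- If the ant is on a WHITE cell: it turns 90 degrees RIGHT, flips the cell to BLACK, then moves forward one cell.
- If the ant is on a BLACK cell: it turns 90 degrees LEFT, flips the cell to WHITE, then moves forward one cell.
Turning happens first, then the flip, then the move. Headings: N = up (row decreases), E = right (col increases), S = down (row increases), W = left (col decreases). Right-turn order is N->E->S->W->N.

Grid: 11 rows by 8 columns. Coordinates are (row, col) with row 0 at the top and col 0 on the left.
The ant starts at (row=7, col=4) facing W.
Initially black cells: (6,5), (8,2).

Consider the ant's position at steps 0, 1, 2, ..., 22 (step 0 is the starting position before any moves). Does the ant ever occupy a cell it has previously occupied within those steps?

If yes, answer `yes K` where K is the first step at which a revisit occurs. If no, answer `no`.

Answer: yes 6

Derivation:
Step 1: on WHITE (7,4): turn R to N, flip to black, move to (6,4). |black|=3 — new cell
Step 2: on WHITE (6,4): turn R to E, flip to black, move to (6,5). |black|=4 — new cell
Step 3: on BLACK (6,5): turn L to N, flip to white, move to (5,5). |black|=3 — new cell
Step 4: on WHITE (5,5): turn R to E, flip to black, move to (5,6). |black|=4 — new cell
Step 5: on WHITE (5,6): turn R to S, flip to black, move to (6,6). |black|=5 — new cell
Step 6: on WHITE (6,6): turn R to W, flip to black, move to (6,5). |black|=6 — REVISIT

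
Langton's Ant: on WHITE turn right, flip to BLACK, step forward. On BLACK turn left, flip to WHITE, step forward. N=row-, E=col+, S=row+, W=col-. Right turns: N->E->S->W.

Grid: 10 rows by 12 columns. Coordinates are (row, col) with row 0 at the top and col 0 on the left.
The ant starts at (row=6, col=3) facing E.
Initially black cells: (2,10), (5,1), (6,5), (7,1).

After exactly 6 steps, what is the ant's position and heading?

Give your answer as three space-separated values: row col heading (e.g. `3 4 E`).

Step 1: on WHITE (6,3): turn R to S, flip to black, move to (7,3). |black|=5
Step 2: on WHITE (7,3): turn R to W, flip to black, move to (7,2). |black|=6
Step 3: on WHITE (7,2): turn R to N, flip to black, move to (6,2). |black|=7
Step 4: on WHITE (6,2): turn R to E, flip to black, move to (6,3). |black|=8
Step 5: on BLACK (6,3): turn L to N, flip to white, move to (5,3). |black|=7
Step 6: on WHITE (5,3): turn R to E, flip to black, move to (5,4). |black|=8

Answer: 5 4 E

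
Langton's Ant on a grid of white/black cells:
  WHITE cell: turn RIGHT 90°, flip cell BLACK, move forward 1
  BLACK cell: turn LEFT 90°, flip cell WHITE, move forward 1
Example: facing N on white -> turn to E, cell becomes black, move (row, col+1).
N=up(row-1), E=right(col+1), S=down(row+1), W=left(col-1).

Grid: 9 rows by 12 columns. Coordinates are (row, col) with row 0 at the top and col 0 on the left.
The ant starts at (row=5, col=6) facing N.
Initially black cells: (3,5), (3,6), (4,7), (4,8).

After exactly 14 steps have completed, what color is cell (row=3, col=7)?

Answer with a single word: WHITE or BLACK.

Step 1: on WHITE (5,6): turn R to E, flip to black, move to (5,7). |black|=5
Step 2: on WHITE (5,7): turn R to S, flip to black, move to (6,7). |black|=6
Step 3: on WHITE (6,7): turn R to W, flip to black, move to (6,6). |black|=7
Step 4: on WHITE (6,6): turn R to N, flip to black, move to (5,6). |black|=8
Step 5: on BLACK (5,6): turn L to W, flip to white, move to (5,5). |black|=7
Step 6: on WHITE (5,5): turn R to N, flip to black, move to (4,5). |black|=8
Step 7: on WHITE (4,5): turn R to E, flip to black, move to (4,6). |black|=9
Step 8: on WHITE (4,6): turn R to S, flip to black, move to (5,6). |black|=10
Step 9: on WHITE (5,6): turn R to W, flip to black, move to (5,5). |black|=11
Step 10: on BLACK (5,5): turn L to S, flip to white, move to (6,5). |black|=10
Step 11: on WHITE (6,5): turn R to W, flip to black, move to (6,4). |black|=11
Step 12: on WHITE (6,4): turn R to N, flip to black, move to (5,4). |black|=12
Step 13: on WHITE (5,4): turn R to E, flip to black, move to (5,5). |black|=13
Step 14: on WHITE (5,5): turn R to S, flip to black, move to (6,5). |black|=14

Answer: WHITE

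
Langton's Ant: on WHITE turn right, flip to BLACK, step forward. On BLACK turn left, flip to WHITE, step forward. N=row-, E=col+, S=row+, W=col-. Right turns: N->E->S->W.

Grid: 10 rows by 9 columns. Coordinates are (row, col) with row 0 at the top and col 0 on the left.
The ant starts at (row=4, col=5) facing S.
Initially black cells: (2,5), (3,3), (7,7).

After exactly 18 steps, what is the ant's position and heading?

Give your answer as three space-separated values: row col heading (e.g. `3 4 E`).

Answer: 3 6 N

Derivation:
Step 1: on WHITE (4,5): turn R to W, flip to black, move to (4,4). |black|=4
Step 2: on WHITE (4,4): turn R to N, flip to black, move to (3,4). |black|=5
Step 3: on WHITE (3,4): turn R to E, flip to black, move to (3,5). |black|=6
Step 4: on WHITE (3,5): turn R to S, flip to black, move to (4,5). |black|=7
Step 5: on BLACK (4,5): turn L to E, flip to white, move to (4,6). |black|=6
Step 6: on WHITE (4,6): turn R to S, flip to black, move to (5,6). |black|=7
Step 7: on WHITE (5,6): turn R to W, flip to black, move to (5,5). |black|=8
Step 8: on WHITE (5,5): turn R to N, flip to black, move to (4,5). |black|=9
Step 9: on WHITE (4,5): turn R to E, flip to black, move to (4,6). |black|=10
Step 10: on BLACK (4,6): turn L to N, flip to white, move to (3,6). |black|=9
Step 11: on WHITE (3,6): turn R to E, flip to black, move to (3,7). |black|=10
Step 12: on WHITE (3,7): turn R to S, flip to black, move to (4,7). |black|=11
Step 13: on WHITE (4,7): turn R to W, flip to black, move to (4,6). |black|=12
Step 14: on WHITE (4,6): turn R to N, flip to black, move to (3,6). |black|=13
Step 15: on BLACK (3,6): turn L to W, flip to white, move to (3,5). |black|=12
Step 16: on BLACK (3,5): turn L to S, flip to white, move to (4,5). |black|=11
Step 17: on BLACK (4,5): turn L to E, flip to white, move to (4,6). |black|=10
Step 18: on BLACK (4,6): turn L to N, flip to white, move to (3,6). |black|=9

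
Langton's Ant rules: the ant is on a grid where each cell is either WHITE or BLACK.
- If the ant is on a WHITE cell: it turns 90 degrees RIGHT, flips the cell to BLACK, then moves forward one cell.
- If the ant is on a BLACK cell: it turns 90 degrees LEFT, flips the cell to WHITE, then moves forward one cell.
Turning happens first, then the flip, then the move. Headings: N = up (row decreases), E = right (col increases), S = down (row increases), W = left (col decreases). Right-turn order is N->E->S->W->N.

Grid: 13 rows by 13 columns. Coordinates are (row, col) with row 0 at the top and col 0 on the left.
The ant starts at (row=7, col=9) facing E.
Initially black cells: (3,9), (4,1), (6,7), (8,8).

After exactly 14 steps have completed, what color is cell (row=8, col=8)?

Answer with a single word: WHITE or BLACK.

Answer: BLACK

Derivation:
Step 1: on WHITE (7,9): turn R to S, flip to black, move to (8,9). |black|=5
Step 2: on WHITE (8,9): turn R to W, flip to black, move to (8,8). |black|=6
Step 3: on BLACK (8,8): turn L to S, flip to white, move to (9,8). |black|=5
Step 4: on WHITE (9,8): turn R to W, flip to black, move to (9,7). |black|=6
Step 5: on WHITE (9,7): turn R to N, flip to black, move to (8,7). |black|=7
Step 6: on WHITE (8,7): turn R to E, flip to black, move to (8,8). |black|=8
Step 7: on WHITE (8,8): turn R to S, flip to black, move to (9,8). |black|=9
Step 8: on BLACK (9,8): turn L to E, flip to white, move to (9,9). |black|=8
Step 9: on WHITE (9,9): turn R to S, flip to black, move to (10,9). |black|=9
Step 10: on WHITE (10,9): turn R to W, flip to black, move to (10,8). |black|=10
Step 11: on WHITE (10,8): turn R to N, flip to black, move to (9,8). |black|=11
Step 12: on WHITE (9,8): turn R to E, flip to black, move to (9,9). |black|=12
Step 13: on BLACK (9,9): turn L to N, flip to white, move to (8,9). |black|=11
Step 14: on BLACK (8,9): turn L to W, flip to white, move to (8,8). |black|=10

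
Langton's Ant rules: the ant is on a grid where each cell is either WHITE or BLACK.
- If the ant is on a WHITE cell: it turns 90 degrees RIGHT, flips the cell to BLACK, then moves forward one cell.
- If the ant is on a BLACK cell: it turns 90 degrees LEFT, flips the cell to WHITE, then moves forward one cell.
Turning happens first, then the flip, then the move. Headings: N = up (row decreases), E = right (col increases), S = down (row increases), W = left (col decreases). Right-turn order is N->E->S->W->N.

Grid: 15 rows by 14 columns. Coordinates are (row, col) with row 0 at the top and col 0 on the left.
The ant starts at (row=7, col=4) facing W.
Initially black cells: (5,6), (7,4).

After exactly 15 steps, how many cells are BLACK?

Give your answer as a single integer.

Step 1: on BLACK (7,4): turn L to S, flip to white, move to (8,4). |black|=1
Step 2: on WHITE (8,4): turn R to W, flip to black, move to (8,3). |black|=2
Step 3: on WHITE (8,3): turn R to N, flip to black, move to (7,3). |black|=3
Step 4: on WHITE (7,3): turn R to E, flip to black, move to (7,4). |black|=4
Step 5: on WHITE (7,4): turn R to S, flip to black, move to (8,4). |black|=5
Step 6: on BLACK (8,4): turn L to E, flip to white, move to (8,5). |black|=4
Step 7: on WHITE (8,5): turn R to S, flip to black, move to (9,5). |black|=5
Step 8: on WHITE (9,5): turn R to W, flip to black, move to (9,4). |black|=6
Step 9: on WHITE (9,4): turn R to N, flip to black, move to (8,4). |black|=7
Step 10: on WHITE (8,4): turn R to E, flip to black, move to (8,5). |black|=8
Step 11: on BLACK (8,5): turn L to N, flip to white, move to (7,5). |black|=7
Step 12: on WHITE (7,5): turn R to E, flip to black, move to (7,6). |black|=8
Step 13: on WHITE (7,6): turn R to S, flip to black, move to (8,6). |black|=9
Step 14: on WHITE (8,6): turn R to W, flip to black, move to (8,5). |black|=10
Step 15: on WHITE (8,5): turn R to N, flip to black, move to (7,5). |black|=11

Answer: 11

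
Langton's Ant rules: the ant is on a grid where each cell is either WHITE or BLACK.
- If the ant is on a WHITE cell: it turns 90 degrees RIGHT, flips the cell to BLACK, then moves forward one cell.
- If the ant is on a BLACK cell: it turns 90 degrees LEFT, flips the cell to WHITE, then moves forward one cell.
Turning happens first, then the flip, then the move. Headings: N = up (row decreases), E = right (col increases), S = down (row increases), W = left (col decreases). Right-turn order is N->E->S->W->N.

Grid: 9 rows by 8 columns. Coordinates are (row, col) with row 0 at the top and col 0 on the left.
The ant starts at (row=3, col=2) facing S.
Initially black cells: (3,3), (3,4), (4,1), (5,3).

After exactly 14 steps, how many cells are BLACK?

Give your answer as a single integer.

Answer: 10

Derivation:
Step 1: on WHITE (3,2): turn R to W, flip to black, move to (3,1). |black|=5
Step 2: on WHITE (3,1): turn R to N, flip to black, move to (2,1). |black|=6
Step 3: on WHITE (2,1): turn R to E, flip to black, move to (2,2). |black|=7
Step 4: on WHITE (2,2): turn R to S, flip to black, move to (3,2). |black|=8
Step 5: on BLACK (3,2): turn L to E, flip to white, move to (3,3). |black|=7
Step 6: on BLACK (3,3): turn L to N, flip to white, move to (2,3). |black|=6
Step 7: on WHITE (2,3): turn R to E, flip to black, move to (2,4). |black|=7
Step 8: on WHITE (2,4): turn R to S, flip to black, move to (3,4). |black|=8
Step 9: on BLACK (3,4): turn L to E, flip to white, move to (3,5). |black|=7
Step 10: on WHITE (3,5): turn R to S, flip to black, move to (4,5). |black|=8
Step 11: on WHITE (4,5): turn R to W, flip to black, move to (4,4). |black|=9
Step 12: on WHITE (4,4): turn R to N, flip to black, move to (3,4). |black|=10
Step 13: on WHITE (3,4): turn R to E, flip to black, move to (3,5). |black|=11
Step 14: on BLACK (3,5): turn L to N, flip to white, move to (2,5). |black|=10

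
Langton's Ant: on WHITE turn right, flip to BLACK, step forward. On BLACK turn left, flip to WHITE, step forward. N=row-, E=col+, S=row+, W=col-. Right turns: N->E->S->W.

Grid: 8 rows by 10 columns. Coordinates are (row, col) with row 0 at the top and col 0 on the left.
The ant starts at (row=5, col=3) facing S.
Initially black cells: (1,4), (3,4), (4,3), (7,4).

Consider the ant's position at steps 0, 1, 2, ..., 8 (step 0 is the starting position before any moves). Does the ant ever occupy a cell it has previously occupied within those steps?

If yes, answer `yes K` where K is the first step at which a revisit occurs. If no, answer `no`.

Step 1: on WHITE (5,3): turn R to W, flip to black, move to (5,2). |black|=5 — new cell
Step 2: on WHITE (5,2): turn R to N, flip to black, move to (4,2). |black|=6 — new cell
Step 3: on WHITE (4,2): turn R to E, flip to black, move to (4,3). |black|=7 — new cell
Step 4: on BLACK (4,3): turn L to N, flip to white, move to (3,3). |black|=6 — new cell
Step 5: on WHITE (3,3): turn R to E, flip to black, move to (3,4). |black|=7 — new cell
Step 6: on BLACK (3,4): turn L to N, flip to white, move to (2,4). |black|=6 — new cell
Step 7: on WHITE (2,4): turn R to E, flip to black, move to (2,5). |black|=7 — new cell
Step 8: on WHITE (2,5): turn R to S, flip to black, move to (3,5). |black|=8 — new cell
No revisit within 8 steps.

Answer: no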